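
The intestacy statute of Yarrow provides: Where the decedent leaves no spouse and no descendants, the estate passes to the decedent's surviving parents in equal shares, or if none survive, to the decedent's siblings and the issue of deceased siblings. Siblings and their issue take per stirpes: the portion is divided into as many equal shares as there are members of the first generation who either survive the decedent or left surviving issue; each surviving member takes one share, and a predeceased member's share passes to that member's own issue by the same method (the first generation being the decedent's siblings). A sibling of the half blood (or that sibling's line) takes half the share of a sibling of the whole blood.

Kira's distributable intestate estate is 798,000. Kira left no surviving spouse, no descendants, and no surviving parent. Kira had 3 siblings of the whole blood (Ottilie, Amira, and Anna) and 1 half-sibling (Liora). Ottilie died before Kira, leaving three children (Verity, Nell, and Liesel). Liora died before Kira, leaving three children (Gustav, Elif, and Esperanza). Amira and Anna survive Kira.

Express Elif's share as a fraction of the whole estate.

Elif receives 1/21 of the estate.

The entire 798,000 passes to the siblings and their issue.
Counting each half-blood sibling's line as half a unit, there are 7/2 units in 798,000, so one unit is 228,000. Whole-blood lines (Ottilie, Amira, and Anna) take 228,000 each; half-blood lines (Liora) take 114,000 each.
Ottilie's share (228,000) is divided into 3 shares of 76,000: Verity, Nell, and Liesel each take 76,000.
Liora's share (114,000) is divided into 3 shares of 38,000: Gustav, Elif, and Esperanza each take 38,000.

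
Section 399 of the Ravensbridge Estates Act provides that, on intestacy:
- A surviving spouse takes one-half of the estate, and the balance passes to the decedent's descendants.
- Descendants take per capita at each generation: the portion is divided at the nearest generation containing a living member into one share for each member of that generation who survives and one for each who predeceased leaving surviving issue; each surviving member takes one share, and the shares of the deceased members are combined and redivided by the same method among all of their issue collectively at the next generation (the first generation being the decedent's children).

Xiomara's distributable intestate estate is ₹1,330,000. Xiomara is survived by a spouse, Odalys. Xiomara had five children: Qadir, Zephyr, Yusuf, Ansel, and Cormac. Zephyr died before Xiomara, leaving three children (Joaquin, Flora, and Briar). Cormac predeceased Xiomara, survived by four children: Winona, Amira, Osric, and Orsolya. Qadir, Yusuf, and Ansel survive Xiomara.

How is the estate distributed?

Odalys: ₹665,000; Qadir: ₹133,000; Joaquin: ₹38,000; Flora: ₹38,000; Briar: ₹38,000; Yusuf: ₹133,000; Ansel: ₹133,000; Winona: ₹38,000; Amira: ₹38,000; Osric: ₹38,000; Orsolya: ₹38,000

Odalys takes one-half of ₹1,330,000 = ₹665,000. The remaining ₹665,000 passes to the descendants.
The descendants' portion (₹665,000) is divided at the children's generation into 5 shares of ₹133,000. Qadir, Yusuf, and Ansel each take ₹133,000. The 2 shares of the deceased (Zephyr and Cormac) are combined into a pool of ₹266,000.
That pool (₹266,000) is divided at the grandchildren's generation equally among Joaquin, Flora, Briar, Winona, Amira, Osric, and Orsolya: ₹38,000 each.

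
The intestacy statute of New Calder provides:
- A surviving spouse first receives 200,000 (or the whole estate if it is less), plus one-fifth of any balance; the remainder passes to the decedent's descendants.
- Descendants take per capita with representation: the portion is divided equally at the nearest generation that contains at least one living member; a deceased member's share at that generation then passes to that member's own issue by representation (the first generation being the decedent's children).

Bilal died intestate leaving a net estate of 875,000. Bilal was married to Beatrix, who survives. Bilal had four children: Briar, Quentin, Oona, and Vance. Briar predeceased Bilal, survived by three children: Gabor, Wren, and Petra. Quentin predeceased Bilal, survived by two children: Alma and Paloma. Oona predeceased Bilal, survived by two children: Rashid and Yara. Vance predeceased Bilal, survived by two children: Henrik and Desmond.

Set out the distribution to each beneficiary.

Beatrix first takes 200,000, leaving a balance of 675,000. Beatrix then takes one-fifth of the balance (135,000), for a total of 335,000. The remaining 540,000 passes to the descendants.
No child survives, so the initial division is made at the grandchildren's generation.
The descendants' portion (540,000) is divided into 9 shares of 60,000: Gabor, Wren, Petra, Alma, Paloma, Rashid, Yara, Henrik, and Desmond each take 60,000.

Beatrix: 335,000; Gabor: 60,000; Wren: 60,000; Petra: 60,000; Alma: 60,000; Paloma: 60,000; Rashid: 60,000; Yara: 60,000; Henrik: 60,000; Desmond: 60,000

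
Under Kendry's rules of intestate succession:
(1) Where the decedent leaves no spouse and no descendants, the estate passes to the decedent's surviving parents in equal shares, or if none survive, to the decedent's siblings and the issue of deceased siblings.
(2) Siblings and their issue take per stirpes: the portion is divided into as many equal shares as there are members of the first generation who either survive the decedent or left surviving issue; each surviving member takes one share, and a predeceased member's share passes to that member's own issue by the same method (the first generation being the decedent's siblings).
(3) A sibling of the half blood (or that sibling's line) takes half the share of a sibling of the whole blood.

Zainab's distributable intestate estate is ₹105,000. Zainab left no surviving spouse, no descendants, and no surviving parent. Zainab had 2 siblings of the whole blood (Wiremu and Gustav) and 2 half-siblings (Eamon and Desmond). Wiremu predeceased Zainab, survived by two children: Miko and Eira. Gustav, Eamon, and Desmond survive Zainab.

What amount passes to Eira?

The entire ₹105,000 passes to the siblings and their issue.
Counting each half-blood sibling's line as half a unit, there are 3 units in ₹105,000, so one unit is ₹35,000. Whole-blood lines (Wiremu and Gustav) take ₹35,000 each; half-blood lines (Eamon and Desmond) take ₹17,500 each.
Wiremu's share (₹35,000) is divided into 2 shares of ₹17,500: Miko and Eira each take ₹17,500.

Eira receives ₹17,500.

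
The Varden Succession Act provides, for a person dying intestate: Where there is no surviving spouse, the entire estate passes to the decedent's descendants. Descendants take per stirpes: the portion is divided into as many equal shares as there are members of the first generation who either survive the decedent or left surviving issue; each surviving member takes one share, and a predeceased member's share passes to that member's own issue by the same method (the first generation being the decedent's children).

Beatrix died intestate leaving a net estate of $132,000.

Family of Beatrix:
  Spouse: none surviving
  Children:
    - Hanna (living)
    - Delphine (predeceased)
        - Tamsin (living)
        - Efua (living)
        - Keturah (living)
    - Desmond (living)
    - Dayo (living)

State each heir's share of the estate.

The entire $132,000 passes to the descendants.
That amount ($132,000) is divided into 4 shares of $33,000: Hanna, Desmond, and Dayo each take $33,000; Delphine's $33,000 share passes to Delphine's issue.
Delphine's share ($33,000) is divided into 3 shares of $11,000: Tamsin, Efua, and Keturah each take $11,000.

Hanna: $33,000; Tamsin: $11,000; Efua: $11,000; Keturah: $11,000; Desmond: $33,000; Dayo: $33,000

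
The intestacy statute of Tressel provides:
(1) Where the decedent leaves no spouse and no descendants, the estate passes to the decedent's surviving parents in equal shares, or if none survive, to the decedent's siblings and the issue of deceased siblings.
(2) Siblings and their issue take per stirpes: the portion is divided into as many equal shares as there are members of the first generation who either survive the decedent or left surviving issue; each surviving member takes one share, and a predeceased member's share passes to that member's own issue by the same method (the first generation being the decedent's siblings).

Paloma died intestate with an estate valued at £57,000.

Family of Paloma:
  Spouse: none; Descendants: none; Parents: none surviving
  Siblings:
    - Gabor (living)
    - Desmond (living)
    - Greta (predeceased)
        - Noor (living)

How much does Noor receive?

Noor receives £19,000.

The entire £57,000 passes to the siblings and their issue.
That amount (£57,000) is divided into 3 shares of £19,000: Gabor and Desmond each take £19,000; Greta's £19,000 share passes to Greta's issue.
Greta's share (£19,000) passes entirely to Noor.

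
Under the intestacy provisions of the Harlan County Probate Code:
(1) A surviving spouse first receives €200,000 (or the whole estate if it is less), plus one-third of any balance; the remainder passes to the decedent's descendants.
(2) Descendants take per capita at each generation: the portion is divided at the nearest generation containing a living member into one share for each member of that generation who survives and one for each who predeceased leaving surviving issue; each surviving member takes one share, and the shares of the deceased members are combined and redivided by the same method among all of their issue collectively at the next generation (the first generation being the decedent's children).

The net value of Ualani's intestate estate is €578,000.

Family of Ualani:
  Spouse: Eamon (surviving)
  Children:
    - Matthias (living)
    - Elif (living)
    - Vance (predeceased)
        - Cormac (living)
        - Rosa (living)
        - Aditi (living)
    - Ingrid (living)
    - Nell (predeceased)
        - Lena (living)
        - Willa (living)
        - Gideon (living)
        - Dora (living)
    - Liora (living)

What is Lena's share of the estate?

Lena receives €12,000.

Eamon first takes €200,000, leaving a balance of €378,000. Eamon then takes one-third of the balance (€126,000), for a total of €326,000. The remaining €252,000 passes to the descendants.
The descendants' portion (€252,000) is divided at the children's generation into 6 shares of €42,000. Matthias, Elif, Ingrid, and Liora each take €42,000. The 2 shares of the deceased (Vance and Nell) are combined into a pool of €84,000.
That pool (€84,000) is divided at the grandchildren's generation equally among Cormac, Rosa, Aditi, Lena, Willa, Gideon, and Dora: €12,000 each.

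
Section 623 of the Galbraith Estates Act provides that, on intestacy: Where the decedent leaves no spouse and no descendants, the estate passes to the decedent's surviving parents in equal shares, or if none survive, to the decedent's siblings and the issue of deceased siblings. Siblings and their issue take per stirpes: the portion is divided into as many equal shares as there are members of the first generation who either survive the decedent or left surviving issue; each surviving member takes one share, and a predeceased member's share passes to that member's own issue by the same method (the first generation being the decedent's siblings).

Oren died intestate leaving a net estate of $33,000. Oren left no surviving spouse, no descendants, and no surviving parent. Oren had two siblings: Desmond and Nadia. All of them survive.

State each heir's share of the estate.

Desmond: $16,500; Nadia: $16,500

The entire $33,000 passes to the siblings and their issue.
That amount ($33,000) is divided into 2 shares of $16,500: Desmond and Nadia each take $16,500.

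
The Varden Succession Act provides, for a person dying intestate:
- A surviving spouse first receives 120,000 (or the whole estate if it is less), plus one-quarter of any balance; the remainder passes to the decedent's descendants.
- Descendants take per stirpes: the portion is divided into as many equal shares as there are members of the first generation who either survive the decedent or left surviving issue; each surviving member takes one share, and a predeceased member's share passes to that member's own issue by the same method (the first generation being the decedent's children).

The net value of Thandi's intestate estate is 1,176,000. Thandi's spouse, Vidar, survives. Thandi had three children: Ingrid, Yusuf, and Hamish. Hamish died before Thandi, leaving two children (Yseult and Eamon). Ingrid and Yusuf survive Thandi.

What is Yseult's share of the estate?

Vidar first takes 120,000, leaving a balance of 1,056,000. Vidar then takes one-quarter of the balance (264,000), for a total of 384,000. The remaining 792,000 passes to the descendants.
The descendants' portion (792,000) is divided into 3 shares of 264,000: Ingrid and Yusuf each take 264,000; Hamish's 264,000 share passes to Hamish's issue.
Hamish's share (264,000) is divided into 2 shares of 132,000: Yseult and Eamon each take 132,000.

Yseult receives 132,000.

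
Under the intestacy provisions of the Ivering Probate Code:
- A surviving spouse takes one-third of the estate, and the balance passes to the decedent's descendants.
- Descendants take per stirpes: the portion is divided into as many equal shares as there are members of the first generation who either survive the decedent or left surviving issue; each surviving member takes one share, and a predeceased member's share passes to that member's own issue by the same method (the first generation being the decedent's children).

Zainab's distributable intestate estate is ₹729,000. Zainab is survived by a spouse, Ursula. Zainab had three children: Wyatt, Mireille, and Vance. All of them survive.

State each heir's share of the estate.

Ursula takes one-third of ₹729,000 = ₹243,000. The remaining ₹486,000 passes to the descendants.
The descendants' portion (₹486,000) is divided into 3 shares of ₹162,000: Wyatt, Mireille, and Vance each take ₹162,000.

Ursula: ₹243,000; Wyatt: ₹162,000; Mireille: ₹162,000; Vance: ₹162,000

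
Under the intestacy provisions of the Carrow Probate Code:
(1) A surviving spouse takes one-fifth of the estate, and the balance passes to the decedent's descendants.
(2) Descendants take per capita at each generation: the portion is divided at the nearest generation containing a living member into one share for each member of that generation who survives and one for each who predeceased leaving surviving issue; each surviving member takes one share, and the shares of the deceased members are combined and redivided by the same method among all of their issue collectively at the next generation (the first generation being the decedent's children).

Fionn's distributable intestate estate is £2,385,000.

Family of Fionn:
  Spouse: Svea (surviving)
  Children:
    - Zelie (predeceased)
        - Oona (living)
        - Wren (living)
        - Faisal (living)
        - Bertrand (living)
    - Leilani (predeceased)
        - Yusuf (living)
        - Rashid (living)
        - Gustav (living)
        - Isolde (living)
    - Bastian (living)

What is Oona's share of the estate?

Svea takes one-fifth of £2,385,000 = £477,000. The remaining £1,908,000 passes to the descendants.
The descendants' portion (£1,908,000) is divided at the children's generation into 3 shares of £636,000. Bastian takes £636,000. The 2 shares of the deceased (Zelie and Leilani) are combined into a pool of £1,272,000.
That pool (£1,272,000) is divided at the grandchildren's generation equally among Oona, Wren, Faisal, Bertrand, Yusuf, Rashid, Gustav, and Isolde: £159,000 each.

Oona receives £159,000.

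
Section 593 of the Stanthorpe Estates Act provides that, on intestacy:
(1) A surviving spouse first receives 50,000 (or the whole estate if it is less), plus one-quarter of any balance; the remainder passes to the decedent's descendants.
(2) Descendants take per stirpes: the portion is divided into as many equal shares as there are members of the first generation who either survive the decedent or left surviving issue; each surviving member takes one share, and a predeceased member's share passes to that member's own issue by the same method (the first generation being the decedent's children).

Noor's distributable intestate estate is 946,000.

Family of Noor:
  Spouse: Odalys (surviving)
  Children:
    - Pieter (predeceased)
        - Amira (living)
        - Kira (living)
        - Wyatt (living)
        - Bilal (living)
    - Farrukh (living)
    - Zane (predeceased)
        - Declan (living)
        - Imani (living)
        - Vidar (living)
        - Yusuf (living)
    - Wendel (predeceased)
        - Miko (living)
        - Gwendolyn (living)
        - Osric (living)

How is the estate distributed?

Odalys first takes 50,000, leaving a balance of 896,000. Odalys then takes one-quarter of the balance (224,000), for a total of 274,000. The remaining 672,000 passes to the descendants.
The descendants' portion (672,000) is divided into 4 shares of 168,000: Farrukh takes 168,000; Pieter's 168,000 share passes to Pieter's issue; Zane's 168,000 share passes to Zane's issue; Wendel's 168,000 share passes to Wendel's issue.
Pieter's share (168,000) is divided into 4 shares of 42,000: Amira, Kira, Wyatt, and Bilal each take 42,000.
Zane's share (168,000) is divided into 4 shares of 42,000: Declan, Imani, Vidar, and Yusuf each take 42,000.
Wendel's share (168,000) is divided into 3 shares of 56,000: Miko, Gwendolyn, and Osric each take 56,000.

Odalys: 274,000; Amira: 42,000; Kira: 42,000; Wyatt: 42,000; Bilal: 42,000; Farrukh: 168,000; Declan: 42,000; Imani: 42,000; Vidar: 42,000; Yusuf: 42,000; Miko: 56,000; Gwendolyn: 56,000; Osric: 56,000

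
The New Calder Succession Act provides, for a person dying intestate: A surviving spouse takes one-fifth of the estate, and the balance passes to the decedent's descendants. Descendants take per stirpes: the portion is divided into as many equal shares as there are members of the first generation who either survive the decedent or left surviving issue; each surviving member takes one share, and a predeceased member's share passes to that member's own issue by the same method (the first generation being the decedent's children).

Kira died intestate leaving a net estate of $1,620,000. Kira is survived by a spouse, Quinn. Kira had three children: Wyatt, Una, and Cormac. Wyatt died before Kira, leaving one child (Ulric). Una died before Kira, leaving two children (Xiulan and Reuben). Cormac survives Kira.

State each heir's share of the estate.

Quinn: $324,000; Ulric: $432,000; Xiulan: $216,000; Reuben: $216,000; Cormac: $432,000

Quinn takes one-fifth of $1,620,000 = $324,000. The remaining $1,296,000 passes to the descendants.
The descendants' portion ($1,296,000) is divided into 3 shares of $432,000: Cormac takes $432,000; Wyatt's $432,000 share passes to Wyatt's issue; Una's $432,000 share passes to Una's issue.
Wyatt's share ($432,000) passes entirely to Ulric.
Una's share ($432,000) is divided into 2 shares of $216,000: Xiulan and Reuben each take $216,000.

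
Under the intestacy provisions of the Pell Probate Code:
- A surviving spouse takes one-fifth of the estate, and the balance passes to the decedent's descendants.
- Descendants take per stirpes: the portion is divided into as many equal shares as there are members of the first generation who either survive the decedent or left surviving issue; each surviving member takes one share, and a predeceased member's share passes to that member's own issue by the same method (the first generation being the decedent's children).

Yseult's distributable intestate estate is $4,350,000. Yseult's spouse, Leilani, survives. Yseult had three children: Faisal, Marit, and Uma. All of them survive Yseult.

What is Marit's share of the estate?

Leilani takes one-fifth of $4,350,000 = $870,000. The remaining $3,480,000 passes to the descendants.
The descendants' portion ($3,480,000) is divided into 3 shares of $1,160,000: Faisal, Marit, and Uma each take $1,160,000.

Marit receives $1,160,000.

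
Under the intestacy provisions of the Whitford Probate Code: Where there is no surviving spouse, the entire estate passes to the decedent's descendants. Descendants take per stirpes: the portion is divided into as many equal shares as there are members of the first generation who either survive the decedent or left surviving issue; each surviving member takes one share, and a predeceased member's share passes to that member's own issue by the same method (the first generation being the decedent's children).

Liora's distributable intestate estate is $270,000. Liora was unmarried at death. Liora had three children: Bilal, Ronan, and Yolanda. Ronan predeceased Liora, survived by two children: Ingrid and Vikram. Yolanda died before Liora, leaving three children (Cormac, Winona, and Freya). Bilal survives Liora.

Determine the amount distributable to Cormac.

The entire $270,000 passes to the descendants.
That amount ($270,000) is divided into 3 shares of $90,000: Bilal takes $90,000; Ronan's $90,000 share passes to Ronan's issue; Yolanda's $90,000 share passes to Yolanda's issue.
Ronan's share ($90,000) is divided into 2 shares of $45,000: Ingrid and Vikram each take $45,000.
Yolanda's share ($90,000) is divided into 3 shares of $30,000: Cormac, Winona, and Freya each take $30,000.

Cormac receives $30,000.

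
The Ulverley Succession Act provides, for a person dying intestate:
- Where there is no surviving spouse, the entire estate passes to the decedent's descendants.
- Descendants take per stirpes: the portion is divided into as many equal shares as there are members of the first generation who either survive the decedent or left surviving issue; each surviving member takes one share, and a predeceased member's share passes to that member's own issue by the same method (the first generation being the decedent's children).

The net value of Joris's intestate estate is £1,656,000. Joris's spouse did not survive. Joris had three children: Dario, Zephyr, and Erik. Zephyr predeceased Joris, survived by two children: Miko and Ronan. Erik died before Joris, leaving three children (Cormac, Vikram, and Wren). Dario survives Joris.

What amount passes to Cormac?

Cormac receives £184,000.

The entire £1,656,000 passes to the descendants.
That amount (£1,656,000) is divided into 3 shares of £552,000: Dario takes £552,000; Zephyr's £552,000 share passes to Zephyr's issue; Erik's £552,000 share passes to Erik's issue.
Zephyr's share (£552,000) is divided into 2 shares of £276,000: Miko and Ronan each take £276,000.
Erik's share (£552,000) is divided into 3 shares of £184,000: Cormac, Vikram, and Wren each take £184,000.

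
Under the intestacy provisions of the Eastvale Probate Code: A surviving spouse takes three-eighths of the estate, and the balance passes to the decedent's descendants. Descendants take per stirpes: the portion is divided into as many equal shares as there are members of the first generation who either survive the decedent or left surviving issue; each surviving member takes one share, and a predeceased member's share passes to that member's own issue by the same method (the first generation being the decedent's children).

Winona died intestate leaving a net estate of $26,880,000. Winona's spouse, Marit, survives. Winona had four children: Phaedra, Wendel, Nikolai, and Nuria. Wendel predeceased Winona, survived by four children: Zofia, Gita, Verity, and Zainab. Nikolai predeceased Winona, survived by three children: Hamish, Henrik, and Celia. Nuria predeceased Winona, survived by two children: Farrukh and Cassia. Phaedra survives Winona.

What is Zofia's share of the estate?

Zofia receives $1,050,000.

Marit takes three-eighths of $26,880,000 = $10,080,000. The remaining $16,800,000 passes to the descendants.
The descendants' portion ($16,800,000) is divided into 4 shares of $4,200,000: Phaedra takes $4,200,000; Wendel's $4,200,000 share passes to Wendel's issue; Nikolai's $4,200,000 share passes to Nikolai's issue; Nuria's $4,200,000 share passes to Nuria's issue.
Wendel's share ($4,200,000) is divided into 4 shares of $1,050,000: Zofia, Gita, Verity, and Zainab each take $1,050,000.
Nikolai's share ($4,200,000) is divided into 3 shares of $1,400,000: Hamish, Henrik, and Celia each take $1,400,000.
Nuria's share ($4,200,000) is divided into 2 shares of $2,100,000: Farrukh and Cassia each take $2,100,000.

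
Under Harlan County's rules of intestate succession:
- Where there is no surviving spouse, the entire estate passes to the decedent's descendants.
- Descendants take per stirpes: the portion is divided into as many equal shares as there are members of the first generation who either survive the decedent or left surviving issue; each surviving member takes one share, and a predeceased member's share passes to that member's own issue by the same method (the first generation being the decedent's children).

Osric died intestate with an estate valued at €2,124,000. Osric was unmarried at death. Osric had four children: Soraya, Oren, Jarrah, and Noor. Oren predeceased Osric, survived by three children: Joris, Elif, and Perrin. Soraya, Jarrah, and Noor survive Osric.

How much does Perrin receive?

Perrin receives €177,000.

The entire €2,124,000 passes to the descendants.
That amount (€2,124,000) is divided into 4 shares of €531,000: Soraya, Jarrah, and Noor each take €531,000; Oren's €531,000 share passes to Oren's issue.
Oren's share (€531,000) is divided into 3 shares of €177,000: Joris, Elif, and Perrin each take €177,000.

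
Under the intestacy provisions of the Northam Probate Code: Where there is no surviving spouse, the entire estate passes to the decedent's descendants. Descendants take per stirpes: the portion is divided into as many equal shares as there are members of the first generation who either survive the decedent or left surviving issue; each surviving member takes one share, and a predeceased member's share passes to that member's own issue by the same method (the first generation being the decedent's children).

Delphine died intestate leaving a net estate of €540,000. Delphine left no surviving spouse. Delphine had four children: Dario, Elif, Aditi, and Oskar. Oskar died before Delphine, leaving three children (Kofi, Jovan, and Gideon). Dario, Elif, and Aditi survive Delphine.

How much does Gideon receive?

Gideon receives €45,000.

The entire €540,000 passes to the descendants.
That amount (€540,000) is divided into 4 shares of €135,000: Dario, Elif, and Aditi each take €135,000; Oskar's €135,000 share passes to Oskar's issue.
Oskar's share (€135,000) is divided into 3 shares of €45,000: Kofi, Jovan, and Gideon each take €45,000.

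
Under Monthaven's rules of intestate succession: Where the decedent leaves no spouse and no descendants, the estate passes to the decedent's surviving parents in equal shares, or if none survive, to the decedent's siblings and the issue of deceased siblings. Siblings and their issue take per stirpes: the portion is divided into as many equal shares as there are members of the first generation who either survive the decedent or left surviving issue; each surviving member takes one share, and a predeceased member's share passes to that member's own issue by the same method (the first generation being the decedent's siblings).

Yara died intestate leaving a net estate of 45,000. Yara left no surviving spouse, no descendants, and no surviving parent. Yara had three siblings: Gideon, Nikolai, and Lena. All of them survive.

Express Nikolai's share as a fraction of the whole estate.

The entire 45,000 passes to the siblings and their issue.
That amount (45,000) is divided into 3 shares of 15,000: Gideon, Nikolai, and Lena each take 15,000.

Nikolai receives 1/3 of the estate.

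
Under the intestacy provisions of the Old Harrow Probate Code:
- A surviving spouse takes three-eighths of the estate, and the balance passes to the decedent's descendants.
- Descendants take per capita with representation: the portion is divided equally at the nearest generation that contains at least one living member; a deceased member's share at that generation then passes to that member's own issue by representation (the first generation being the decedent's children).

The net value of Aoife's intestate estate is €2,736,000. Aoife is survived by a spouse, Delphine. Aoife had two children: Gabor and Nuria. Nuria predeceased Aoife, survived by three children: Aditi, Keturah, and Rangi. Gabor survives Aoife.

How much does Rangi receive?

Rangi receives €285,000.

Delphine takes three-eighths of €2,736,000 = €1,026,000. The remaining €1,710,000 passes to the descendants.
The descendants' portion (€1,710,000) is divided into 2 shares of €855,000: Gabor takes €855,000; Nuria's €855,000 share passes to Nuria's issue.
Nuria's share (€855,000) is divided into 3 shares of €285,000: Aditi, Keturah, and Rangi each take €285,000.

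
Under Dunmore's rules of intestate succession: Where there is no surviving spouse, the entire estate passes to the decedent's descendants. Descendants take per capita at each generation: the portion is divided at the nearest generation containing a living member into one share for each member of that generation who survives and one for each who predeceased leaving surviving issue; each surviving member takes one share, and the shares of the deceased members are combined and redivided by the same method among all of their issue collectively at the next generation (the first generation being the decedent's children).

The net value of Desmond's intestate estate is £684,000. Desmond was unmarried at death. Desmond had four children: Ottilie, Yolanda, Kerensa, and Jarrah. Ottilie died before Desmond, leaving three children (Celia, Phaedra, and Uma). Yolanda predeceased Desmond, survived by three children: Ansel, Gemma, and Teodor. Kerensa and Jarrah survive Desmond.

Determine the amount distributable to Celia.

Celia receives £57,000.

The entire £684,000 passes to the descendants.
That amount (£684,000) is divided at the children's generation into 4 shares of £171,000. Kerensa and Jarrah each take £171,000. The 2 shares of the deceased (Ottilie and Yolanda) are combined into a pool of £342,000.
That pool (£342,000) is divided at the grandchildren's generation equally among Celia, Phaedra, Uma, Ansel, Gemma, and Teodor: £57,000 each.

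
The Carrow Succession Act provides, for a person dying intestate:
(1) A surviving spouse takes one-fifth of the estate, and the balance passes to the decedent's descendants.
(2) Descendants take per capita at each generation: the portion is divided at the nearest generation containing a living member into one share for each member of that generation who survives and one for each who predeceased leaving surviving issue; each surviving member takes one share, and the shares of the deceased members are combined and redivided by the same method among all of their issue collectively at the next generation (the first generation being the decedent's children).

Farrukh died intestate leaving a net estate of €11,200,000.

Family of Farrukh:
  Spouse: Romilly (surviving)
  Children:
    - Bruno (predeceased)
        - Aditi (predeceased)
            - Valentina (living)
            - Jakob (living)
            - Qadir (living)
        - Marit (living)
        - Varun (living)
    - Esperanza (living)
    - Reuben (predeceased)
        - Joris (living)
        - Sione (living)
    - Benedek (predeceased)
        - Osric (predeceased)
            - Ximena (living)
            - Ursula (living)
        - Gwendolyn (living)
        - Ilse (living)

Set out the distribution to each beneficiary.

Romilly: €2,240,000; Valentina: €336,000; Jakob: €336,000; Qadir: €336,000; Marit: €840,000; Varun: €840,000; Esperanza: €2,240,000; Joris: €840,000; Sione: €840,000; Ximena: €336,000; Ursula: €336,000; Gwendolyn: €840,000; Ilse: €840,000

Romilly takes one-fifth of €11,200,000 = €2,240,000. The remaining €8,960,000 passes to the descendants.
The descendants' portion (€8,960,000) is divided at the children's generation into 4 shares of €2,240,000. Esperanza takes €2,240,000. The 3 shares of the deceased (Bruno, Reuben, and Benedek) are combined into a pool of €6,720,000.
That pool (€6,720,000) is divided at the grandchildren's generation into 8 shares of €840,000. Marit, Varun, Joris, Sione, Gwendolyn, and Ilse each take €840,000. The 2 shares of the deceased (Aditi and Osric) are combined into a pool of €1,680,000.
That pool (€1,680,000) is divided at the great-grandchildren's generation equally among Valentina, Jakob, Qadir, Ximena, and Ursula: €336,000 each.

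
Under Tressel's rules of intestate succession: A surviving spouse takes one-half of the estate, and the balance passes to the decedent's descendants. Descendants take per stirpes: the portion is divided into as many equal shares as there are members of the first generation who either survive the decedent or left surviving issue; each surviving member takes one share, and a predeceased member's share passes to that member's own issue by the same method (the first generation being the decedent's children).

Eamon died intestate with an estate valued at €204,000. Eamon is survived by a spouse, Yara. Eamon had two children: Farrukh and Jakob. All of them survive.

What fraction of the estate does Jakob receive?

Yara takes one-half of €204,000 = €102,000. The remaining €102,000 passes to the descendants.
The descendants' portion (€102,000) is divided into 2 shares of €51,000: Farrukh and Jakob each take €51,000.

Jakob receives 1/4 of the estate.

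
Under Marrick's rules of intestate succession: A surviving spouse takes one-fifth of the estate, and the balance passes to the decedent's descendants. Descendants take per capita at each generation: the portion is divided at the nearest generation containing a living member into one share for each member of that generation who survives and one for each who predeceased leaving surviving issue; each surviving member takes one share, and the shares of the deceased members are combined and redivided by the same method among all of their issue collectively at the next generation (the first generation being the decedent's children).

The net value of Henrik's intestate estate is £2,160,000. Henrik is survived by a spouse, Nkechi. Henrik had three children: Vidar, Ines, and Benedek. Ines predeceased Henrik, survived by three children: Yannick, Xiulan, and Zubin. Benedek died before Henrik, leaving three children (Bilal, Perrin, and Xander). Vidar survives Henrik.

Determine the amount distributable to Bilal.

Nkechi takes one-fifth of £2,160,000 = £432,000. The remaining £1,728,000 passes to the descendants.
The descendants' portion (£1,728,000) is divided at the children's generation into 3 shares of £576,000. Vidar takes £576,000. The 2 shares of the deceased (Ines and Benedek) are combined into a pool of £1,152,000.
That pool (£1,152,000) is divided at the grandchildren's generation equally among Yannick, Xiulan, Zubin, Bilal, Perrin, and Xander: £192,000 each.

Bilal receives £192,000.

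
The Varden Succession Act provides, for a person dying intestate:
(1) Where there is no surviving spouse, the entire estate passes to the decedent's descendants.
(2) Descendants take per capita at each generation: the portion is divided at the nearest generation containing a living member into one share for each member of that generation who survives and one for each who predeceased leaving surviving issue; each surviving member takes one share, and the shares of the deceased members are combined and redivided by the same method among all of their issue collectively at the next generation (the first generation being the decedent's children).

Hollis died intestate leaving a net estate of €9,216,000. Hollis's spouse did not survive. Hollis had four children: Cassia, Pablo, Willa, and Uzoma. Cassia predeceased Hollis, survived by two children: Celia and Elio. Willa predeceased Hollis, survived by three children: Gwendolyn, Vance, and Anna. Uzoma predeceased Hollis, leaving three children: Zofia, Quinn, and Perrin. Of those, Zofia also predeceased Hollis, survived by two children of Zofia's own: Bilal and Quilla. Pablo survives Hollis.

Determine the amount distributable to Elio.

Elio receives €864,000.

The entire €9,216,000 passes to the descendants.
That amount (€9,216,000) is divided at the children's generation into 4 shares of €2,304,000. Pablo takes €2,304,000. The 3 shares of the deceased (Cassia, Willa, and Uzoma) are combined into a pool of €6,912,000.
That pool (€6,912,000) is divided at the grandchildren's generation into 8 shares of €864,000. Celia, Elio, Gwendolyn, Vance, Anna, Quinn, and Perrin each take €864,000. The remaining share for the deceased Zofia (€864,000) is carried to the next generation.
That pool (€864,000) is divided at the great-grandchildren's generation equally among Bilal and Quilla: €432,000 each.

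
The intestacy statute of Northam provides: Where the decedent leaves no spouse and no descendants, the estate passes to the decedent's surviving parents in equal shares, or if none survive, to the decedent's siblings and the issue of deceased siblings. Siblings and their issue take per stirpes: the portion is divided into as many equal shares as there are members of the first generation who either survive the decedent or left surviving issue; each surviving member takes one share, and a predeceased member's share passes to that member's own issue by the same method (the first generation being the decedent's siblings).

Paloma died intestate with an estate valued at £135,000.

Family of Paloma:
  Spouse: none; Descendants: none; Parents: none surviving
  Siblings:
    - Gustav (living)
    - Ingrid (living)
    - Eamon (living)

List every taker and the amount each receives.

The entire £135,000 passes to the siblings and their issue.
That amount (£135,000) is divided into 3 shares of £45,000: Gustav, Ingrid, and Eamon each take £45,000.

Gustav: £45,000; Ingrid: £45,000; Eamon: £45,000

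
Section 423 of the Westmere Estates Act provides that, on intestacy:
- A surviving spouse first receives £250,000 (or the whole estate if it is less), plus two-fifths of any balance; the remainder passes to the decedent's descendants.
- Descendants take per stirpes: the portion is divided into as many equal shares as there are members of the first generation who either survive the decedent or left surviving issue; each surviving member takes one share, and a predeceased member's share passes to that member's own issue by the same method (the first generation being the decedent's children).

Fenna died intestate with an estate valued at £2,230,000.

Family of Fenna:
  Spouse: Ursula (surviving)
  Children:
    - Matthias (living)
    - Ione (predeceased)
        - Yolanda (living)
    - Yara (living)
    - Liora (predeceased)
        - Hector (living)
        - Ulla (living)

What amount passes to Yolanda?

Yolanda receives £297,000.

Ursula first takes £250,000, leaving a balance of £1,980,000. Ursula then takes two-fifths of the balance (£792,000), for a total of £1,042,000. The remaining £1,188,000 passes to the descendants.
The descendants' portion (£1,188,000) is divided into 4 shares of £297,000: Matthias and Yara each take £297,000; Ione's £297,000 share passes to Ione's issue; Liora's £297,000 share passes to Liora's issue.
Ione's share (£297,000) passes entirely to Yolanda.
Liora's share (£297,000) is divided into 2 shares of £148,500: Hector and Ulla each take £148,500.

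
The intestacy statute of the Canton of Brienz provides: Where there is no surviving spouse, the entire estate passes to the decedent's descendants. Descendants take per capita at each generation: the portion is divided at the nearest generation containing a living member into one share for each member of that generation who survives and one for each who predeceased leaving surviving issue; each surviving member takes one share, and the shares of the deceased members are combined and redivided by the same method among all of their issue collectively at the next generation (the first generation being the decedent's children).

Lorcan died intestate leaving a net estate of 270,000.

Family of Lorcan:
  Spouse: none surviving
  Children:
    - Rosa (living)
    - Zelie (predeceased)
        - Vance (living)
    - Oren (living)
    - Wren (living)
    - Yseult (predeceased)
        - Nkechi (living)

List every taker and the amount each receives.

The entire 270,000 passes to the descendants.
That amount (270,000) is divided at the children's generation into 5 shares of 54,000. Rosa, Oren, and Wren each take 54,000. The 2 shares of the deceased (Zelie and Yseult) are combined into a pool of 108,000.
That pool (108,000) is divided at the grandchildren's generation equally among Vance and Nkechi: 54,000 each.

Rosa: 54,000; Vance: 54,000; Oren: 54,000; Wren: 54,000; Nkechi: 54,000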